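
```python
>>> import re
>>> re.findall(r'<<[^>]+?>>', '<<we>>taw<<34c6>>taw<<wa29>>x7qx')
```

['<<we>>', '<<34c6>>', '<<wa29>>']

`findall` yields the raw match text (3 of them) because the pattern has no groups.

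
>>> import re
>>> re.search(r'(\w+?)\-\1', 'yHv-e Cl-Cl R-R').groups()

The match spans [6:11] → 'Cl-Cl'.
Captured: group 1 = 'Cl'.

('Cl',)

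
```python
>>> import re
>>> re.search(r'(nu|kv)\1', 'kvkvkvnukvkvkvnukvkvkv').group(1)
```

The match spans [0:4] → 'kvkv'.
Captured: group 1 = 'kv'.

'kv'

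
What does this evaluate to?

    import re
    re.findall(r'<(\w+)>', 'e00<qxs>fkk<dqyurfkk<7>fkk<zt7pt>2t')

['qxs', '7', 'zt7pt']

Scanning left to right: at [3:8] match '<qxs>', group 1 = 'qxs'; at [20:23] match '<7>', group 1 = '7'; at [26:33] match '<zt7pt>', group 1 = 'zt7pt'.
With a single group, `findall` returns only what that group captured — 3 items.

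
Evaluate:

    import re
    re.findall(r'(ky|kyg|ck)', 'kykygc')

['ky', 'ky']

The regex engine tests alternatives in the order written; an earlier branch that matches wins even if a later one would match more.
One capturing group, so `findall` returns just the captured substring from each match — 2 in all.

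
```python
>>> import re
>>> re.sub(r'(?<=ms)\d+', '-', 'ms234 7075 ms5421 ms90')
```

'ms- 7075 ms- ms-'

The positive lookaround only admits positions where the adjacent text matches; those characters stay outside the span.
Each match is replaced by '-'.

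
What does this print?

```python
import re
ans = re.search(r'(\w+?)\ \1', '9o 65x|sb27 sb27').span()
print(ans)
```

`\1` is not a pattern — it's the concrete string captured by group 1, re-applied verbatim.
`search` walks the string left to right and returns the first match it finds.
The match spans [7:16] → 'sb27 sb27'.
Captured: group 1 = 'sb27'.

(7, 16)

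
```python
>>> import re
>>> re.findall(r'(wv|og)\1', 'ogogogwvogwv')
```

A backreference is literal: `\1` must see the identical characters the first group matched.
One capturing group, so `findall` returns just the captured substring from the one match — 1 in all.

['og']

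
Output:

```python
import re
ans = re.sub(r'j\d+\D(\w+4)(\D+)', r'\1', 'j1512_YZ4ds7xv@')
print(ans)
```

The pattern matches a literal 'j', then one or more of a digit, then a non-digit; then one or more of a word character, then a literal '4' (captured); then one or more of a non-digit (captured).
Matches: at [0:11] → 'j1512_YZ4ds'.
Each match is replaced using the text its own group 1 captured.

YZ47xv@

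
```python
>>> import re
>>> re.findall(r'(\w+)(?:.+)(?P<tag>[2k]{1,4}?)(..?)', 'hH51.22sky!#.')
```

[('hH51', 'k', 'y!')]

With 3 capturing groups, `findall` returns a 3-tuple per match.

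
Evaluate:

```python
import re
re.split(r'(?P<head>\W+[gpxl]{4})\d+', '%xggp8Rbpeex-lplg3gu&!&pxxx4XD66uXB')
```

This matches one or more of a non-word character, then exactly 4 of one of [gpxl] (captured as 'head'); then one or more of a digit.
Matches to split on: at [0:6] → '%xggp8'; at [12:18] → '-lplg3'; at [20:28] → '&!&pxxx4'.
With a capturing group present, the delimiter's captured portion is kept in the result list.

['', '%xggp', 'Rbpeex', '-lplg', 'gu', '&!&pxxx', 'XD66uXB']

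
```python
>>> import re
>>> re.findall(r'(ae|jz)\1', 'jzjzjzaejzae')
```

['jz']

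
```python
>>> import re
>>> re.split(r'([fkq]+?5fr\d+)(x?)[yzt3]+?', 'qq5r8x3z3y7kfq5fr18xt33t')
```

['qq5r8x3z3y7', 'kfq5fr18', 'x', '33t']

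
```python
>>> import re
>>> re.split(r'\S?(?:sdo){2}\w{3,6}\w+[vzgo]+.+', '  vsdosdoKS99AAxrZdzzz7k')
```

['  ', '']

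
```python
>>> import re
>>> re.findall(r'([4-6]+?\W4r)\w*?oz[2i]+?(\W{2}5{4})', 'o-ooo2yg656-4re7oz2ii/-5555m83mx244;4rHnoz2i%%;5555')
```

[('656-4r', '/-5555')]

This matches one or more of a character in [4-6] (lazy), then a non-word character, then the literal '4r' (captured); then zero or more of a word character (lazy), then the literal 'oz', then one or more of one of [2i] (lazy); then exactly 2 of a non-word character, then exactly 4 of a literal '5' (captured).
Walking the string: at [8:27] match '656-4re7oz2ii/-5555', groups = ('656-4r', '/-5555').
`findall` packs the 2 group values into a tuple for every match.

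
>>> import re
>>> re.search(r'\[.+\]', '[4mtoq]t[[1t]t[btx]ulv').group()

'[4mtoq]t[[1t]t[btx]'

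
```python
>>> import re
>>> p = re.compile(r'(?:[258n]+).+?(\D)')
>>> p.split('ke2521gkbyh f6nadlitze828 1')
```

['ke', 'g', 'kbyh f6', 'd', 'litze', ' ', '1']

This matches one or more of one of [258n] (non-capturing group); then one or more of any character (lazy); then a non-digit (captured).
Lazy quantifiers expand one character at a time until the remainder of the pattern can match.
Matches to split on: at [2:7] → '2521g'; at [14:17] → 'nad'; at [22:26] → '828 '.
The group in the pattern means `split` returns the separators' captures alongside the pieces.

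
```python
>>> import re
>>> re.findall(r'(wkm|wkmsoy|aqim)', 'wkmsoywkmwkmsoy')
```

Alternation isn't longest-match — the leftmost alternative that fits at this position is chosen.
Walking the string: at [0:3] match 'wkm', group 1 = 'wkm'; at [6:9] match 'wkm', group 1 = 'wkm'; at [9:12] match 'wkm', group 1 = 'wkm'.
Because there's exactly one group, `findall` drops the full match and keeps group 1 from each hit.

['wkm', 'wkm', 'wkm']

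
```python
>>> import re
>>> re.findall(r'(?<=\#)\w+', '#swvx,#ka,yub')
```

['swvx', 'ka']

The lookaround is zero-width — it requires the adjacent text to match without consuming it, so the asserted text isn't part of the match.
No capturing groups, so `findall` returns the 2 full match strings.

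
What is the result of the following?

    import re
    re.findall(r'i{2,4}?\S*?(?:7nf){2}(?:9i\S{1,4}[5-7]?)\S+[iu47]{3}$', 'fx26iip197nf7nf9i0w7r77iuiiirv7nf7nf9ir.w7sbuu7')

['iip197nf7nf9i0w7r77iuiiirv7nf7nf9ir.w7sbuu7']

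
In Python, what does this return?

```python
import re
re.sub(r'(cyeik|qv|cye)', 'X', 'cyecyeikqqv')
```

Branches in `(...|...)` are attempted left-to-right; the first branch that allows the whole pattern to succeed is taken.
Matches: at [0:3] → 'cye'; at [3:8] → 'cyeik'; at [9:11] → 'qv'.
`sub` substitutes 'X' at each match site.

'XXqX'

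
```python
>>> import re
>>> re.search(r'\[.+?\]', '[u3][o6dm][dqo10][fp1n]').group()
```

`re.search` tries every starting position until one works.
The match spans [0:4] → '[u3]'.

'[u3]'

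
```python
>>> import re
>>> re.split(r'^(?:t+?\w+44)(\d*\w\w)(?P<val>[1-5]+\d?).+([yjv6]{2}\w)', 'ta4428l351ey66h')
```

['', '28l3', '51', '66h', '']

This matches anchored at the start of the string; then one or more of the literal 't' (lazy), then one or more of a word character, then the literal '44' (non-capturing group); then zero or more of a digit, then a word character, then a word character (captured); then one or more of a character in [1-5], then optionally a digit (captured as 'val'); then one or more of any character; then exactly 2 of one of [yjv6], then a word character (captured).
Matches to split on: at [0:15] → 'ta4428l351ey66h'.
`re.split` interleaves the captured-group text with the surrounding fragments.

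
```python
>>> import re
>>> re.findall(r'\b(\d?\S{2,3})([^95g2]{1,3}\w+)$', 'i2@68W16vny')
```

[('i2@', '68W16vny')]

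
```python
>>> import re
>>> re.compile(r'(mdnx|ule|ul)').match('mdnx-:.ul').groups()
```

The match spans [0:4] → 'mdnx'.
Captured: group 1 = 'mdnx'.

('mdnx',)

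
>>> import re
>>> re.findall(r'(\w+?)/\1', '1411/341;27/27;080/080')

['27', '080']

`\1` has to match the exact text group 1 already captured.
Matches: at [9:14] match '27/27', group 1 = '27'; at [15:22] match '080/080', group 1 = '080'.
With a single group, `findall` returns only what that group captured — 2 items.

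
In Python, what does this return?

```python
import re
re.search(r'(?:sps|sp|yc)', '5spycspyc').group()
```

'sp'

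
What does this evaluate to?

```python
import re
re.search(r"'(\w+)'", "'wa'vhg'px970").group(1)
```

'wa'

The match spans [0:4] → "'wa'".
Captured: group 1 = 'wa'.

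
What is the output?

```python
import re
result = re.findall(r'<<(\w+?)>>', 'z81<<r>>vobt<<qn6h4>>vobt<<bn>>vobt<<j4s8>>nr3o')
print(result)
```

['r', 'qn6h4', 'bn', 'j4s8']

One capturing group, so `findall` returns just the captured substring from each match — 4 in all.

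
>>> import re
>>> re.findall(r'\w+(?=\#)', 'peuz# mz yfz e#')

['peuz', 'e']

Lookahead/lookbehind check context without consuming it, so the matched span excludes the asserted characters.
Since nothing is captured, `findall` lists the 2 matched substrings directly.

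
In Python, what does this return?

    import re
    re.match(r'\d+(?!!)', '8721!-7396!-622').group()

'872'

The negative lookahead/lookbehind blocks any match where the forbidden context is present.
`match` is anchored at position 0; if the pattern doesn't fit there, it returns None.
The match spans [0:3] → '872'.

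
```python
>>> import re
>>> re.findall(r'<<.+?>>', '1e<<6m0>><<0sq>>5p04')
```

Since nothing is captured, `findall` lists the 2 matched substrings directly.

['<<6m0>>', '<<0sq>>']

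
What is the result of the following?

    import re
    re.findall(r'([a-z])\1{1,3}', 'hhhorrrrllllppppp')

['h', 'r', 'l', 'p']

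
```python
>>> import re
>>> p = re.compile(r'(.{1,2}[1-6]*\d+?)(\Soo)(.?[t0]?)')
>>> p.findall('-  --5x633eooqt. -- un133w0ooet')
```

Pattern: 1 to 2 of any character, then zero or more of a character in [1-6], then one or more of a digit (lazy) (captured); then a non-whitespace character, then the literal 'oo' (captured); then optionally any character, then optionally one of [t0] (captured).
Scanning left to right: at [5:15] match '5x633eooqt', groups = ('5x633', 'eoo', 'qt').
`findall` packs the 3 group values into a tuple for every match.

[('5x633', 'eoo', 'qt')]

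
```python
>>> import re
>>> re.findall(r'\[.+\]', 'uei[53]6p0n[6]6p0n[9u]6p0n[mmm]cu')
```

['[53]6p0n[6]6p0n[9u]6p0n[mmm]']

With no groups in the pattern, `findall` gives back each whole match — 1 here.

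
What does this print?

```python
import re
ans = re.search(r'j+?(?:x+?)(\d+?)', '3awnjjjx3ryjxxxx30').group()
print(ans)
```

Pattern: one or more of a literal 'j' (lazy); then one or more of a literal 'x' (lazy) (non-capturing group); then one or more of a digit (lazy) (captured).
`re.search` scans for the first position where the pattern succeeds.
The match spans [4:9] → 'jjjx3'.
Captured: group 1 = '3'.

jjjx3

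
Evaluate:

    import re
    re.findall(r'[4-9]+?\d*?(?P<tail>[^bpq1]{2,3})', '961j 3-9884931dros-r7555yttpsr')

Pattern: one or more of a character in [4-9] (lazy), then zero or more of a digit (lazy); then 2 to 3 of any character except [bpq1] (captured as 'tail').
Walking the string: at [0:6] match '961j 3', group 1 = 'j 3'; at [7:11] match '9884', group 1 = '884'; at [11:17] match '931dro', group 1 = 'dro'; at [20:24] match '7555', group 1 = '555'.
Because there's exactly one group, `findall` drops the full match and keeps group 1 from each hit.

['j 3', '884', 'dro', '555']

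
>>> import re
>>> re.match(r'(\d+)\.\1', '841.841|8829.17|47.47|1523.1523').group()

'841.841'

A backreference is literal: `\1` must see the identical characters the first group matched.
With `match`, the pattern is implicitly anchored at the beginning.
The match spans [0:7] → '841.841'.
Captured: group 1 = '841'.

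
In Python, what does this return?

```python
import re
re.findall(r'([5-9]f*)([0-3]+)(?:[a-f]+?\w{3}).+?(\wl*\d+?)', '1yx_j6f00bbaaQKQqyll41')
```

[('6f', '00', 'yll4')]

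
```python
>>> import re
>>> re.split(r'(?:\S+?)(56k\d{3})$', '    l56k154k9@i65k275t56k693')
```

Pattern: one or more of a non-whitespace character (lazy) (non-capturing group); then the literal '56k', then exactly 3 of a digit (captured); then anchored at the end.
Matches to split on: at [4:28] → 'l56k154k9@i65k275t56k693'.
Because the pattern has a capturing group, `split` also inserts each captured text between the pieces.

['    ', '56k693', '']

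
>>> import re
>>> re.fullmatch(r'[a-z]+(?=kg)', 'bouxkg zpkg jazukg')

None

`re.fullmatch` is like wrapping the pattern in `^…$` (in single-line mode).
Here there's no way to consume every character, so the call returns None.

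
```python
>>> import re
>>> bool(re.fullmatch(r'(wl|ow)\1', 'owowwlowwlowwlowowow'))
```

False

`fullmatch` succeeds only if the pattern covers the string from start to end.
Here the string isn't matched end-to-end, so the call returns None, and `bool(None)` is False.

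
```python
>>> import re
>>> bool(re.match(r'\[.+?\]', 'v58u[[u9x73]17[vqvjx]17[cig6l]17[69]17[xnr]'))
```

`re.match` won't scan ahead — the pattern has to work from the very first character.
Here the pattern fails at index 0, so the call returns None, and `bool(None)` is False.

False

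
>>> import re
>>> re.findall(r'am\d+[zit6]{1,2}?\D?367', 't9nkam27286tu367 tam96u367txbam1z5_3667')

['am27286tu367', 'am96u367']

This matches the literal 'am', then one or more of a digit, then 1 to 2 of one of [zit6] (lazy); then optionally a non-digit, then the literal '367'.
With no groups in the pattern, `findall` gives back each whole match — 2 here.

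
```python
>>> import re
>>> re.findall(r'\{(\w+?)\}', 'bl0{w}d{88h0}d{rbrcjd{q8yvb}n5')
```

['w', '88h0', 'q8yvb']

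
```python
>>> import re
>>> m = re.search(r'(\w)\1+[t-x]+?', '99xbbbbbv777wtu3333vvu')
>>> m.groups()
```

('9',)

`\1` is not a pattern — it's the concrete string captured by group 1, re-applied verbatim.
`search` walks the string left to right and returns the first match it finds.
The match spans [0:3] → '99x'.
Captured: group 1 = '9'.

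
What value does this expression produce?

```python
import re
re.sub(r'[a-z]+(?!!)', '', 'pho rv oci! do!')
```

'  i! o!'

`(?!…)`/`(?<!…)` only lets a position through if the neighbouring text does NOT match; no characters are consumed.
Matches: at [0:3] → 'pho'; at [4:6] → 'rv'; at [7:9] → 'oc'; at [12:13] → 'd'.
Each match is replaced by ''.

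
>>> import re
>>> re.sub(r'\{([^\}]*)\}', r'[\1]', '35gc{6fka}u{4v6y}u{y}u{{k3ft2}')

'35gc[6fka]u[4v6y]u[y]u[{k3ft2]'

Each match is replaced using the text its own group 1 captured.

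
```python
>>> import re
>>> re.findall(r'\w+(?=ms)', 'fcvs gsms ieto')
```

The positive lookaround only admits positions where the adjacent text matches; those characters stay outside the span.
Walking the string: at [5:7] → 'gs'.
With no groups in the pattern, `findall` gives back each whole match — 1 here.

['gs']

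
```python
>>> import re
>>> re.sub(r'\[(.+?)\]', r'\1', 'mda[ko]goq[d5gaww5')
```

Matches: at [3:7] → '[ko]'.
`\1` in the replacement pulls in group 1's text for each match.

'mdakogoq[d5gaww5'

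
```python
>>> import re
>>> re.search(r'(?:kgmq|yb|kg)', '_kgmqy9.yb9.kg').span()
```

Branches in `(...|...)` are attempted left-to-right; the first branch that allows the whole pattern to succeed is taken.
Unlike `match`, `search` isn't anchored — it looks for the pattern anywhere in the string.
The match spans [1:5] → 'kgmq'.

(1, 5)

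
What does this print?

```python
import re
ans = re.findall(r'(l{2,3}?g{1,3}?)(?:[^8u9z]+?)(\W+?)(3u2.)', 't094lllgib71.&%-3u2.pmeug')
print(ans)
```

[('lllg', '.&%-', '3u2.')]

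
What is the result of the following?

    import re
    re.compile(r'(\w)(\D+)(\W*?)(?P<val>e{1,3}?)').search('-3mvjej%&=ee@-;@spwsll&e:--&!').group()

'3mvjej%&=ee@-;@spwsll&e'

Pattern: a word character (captured); then one or more of a non-digit (captured); then zero or more of a non-word character (lazy) (captured); then 1 to 3 of a literal 'e' (lazy) (captured as 'val').
Unlike `match`, `search` isn't anchored — it looks for the pattern anywhere in the string.
The match spans [1:24] → '3mvjej%&=ee@-;@spwsll&e'.
Captured: group 1 = '3', group 2 = 'mvjej%&=ee@-;@spwsll&', group 3 = '', group 4 = 'e'.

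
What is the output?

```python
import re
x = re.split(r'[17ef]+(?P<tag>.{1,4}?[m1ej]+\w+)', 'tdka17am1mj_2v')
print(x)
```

['tdka', 'am1mj_2v', '']

This matches one or more of one of [17ef]; then 1 to 4 of any character (lazy), then one or more of one of [m1ej], then one or more of a word character (captured as 'tag').
Because the pattern has a capturing group, `split` also inserts each captured text between the pieces.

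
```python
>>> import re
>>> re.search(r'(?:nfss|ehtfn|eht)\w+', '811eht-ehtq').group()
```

'ehtq'

The match spans [7:11] → 'ehtq'.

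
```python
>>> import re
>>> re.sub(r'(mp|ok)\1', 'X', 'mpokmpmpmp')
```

A backreference is literal: `\1` must see the identical characters the first group matched.
Each match is replaced by 'X'.

'mpokXmp'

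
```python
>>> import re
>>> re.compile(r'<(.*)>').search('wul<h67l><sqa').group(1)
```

'h67l'

`search` walks the string left to right and returns the first match it finds.
The match spans [3:9] → '<h67l>'.
Captured: group 1 = 'h67l'.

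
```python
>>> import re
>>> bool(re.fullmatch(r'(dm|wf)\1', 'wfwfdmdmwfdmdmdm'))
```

After group 1 captures some text, `\1` only succeeds where that same text appears again.
`re.fullmatch` requires the pattern to consume the entire string.
Here the pattern can't cover the whole string, so the call returns None, and `bool(None)` is False.

False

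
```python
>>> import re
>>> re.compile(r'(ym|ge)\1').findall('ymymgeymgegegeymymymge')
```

After group 1 captures some text, `\1` only succeeds where that same text appears again.
With a single group, `findall` returns only what that group captured — 3 items.

['ym', 'ge', 'ym']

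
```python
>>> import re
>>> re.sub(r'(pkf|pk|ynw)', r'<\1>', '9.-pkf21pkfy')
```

Alternation tries branches left to right and keeps the first one that lets the overall match succeed at that position.
Matches: at [3:6] → 'pkf'; at [8:11] → 'pkf'.
`\1` in the replacement pulls in group 1's text for each match.

'9.-<pkf>21<pkf>y'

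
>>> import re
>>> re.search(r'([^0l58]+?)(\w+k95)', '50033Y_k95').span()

(3, 10)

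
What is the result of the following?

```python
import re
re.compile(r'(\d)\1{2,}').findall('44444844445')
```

['4', '4']

A backreference is literal: `\1` must see the identical characters the first group matched.
Matches: at [0:5] match '44444', group 1 = '4'; at [6:10] match '4444', group 1 = '4'.
`findall` collects group 1 from each match (2 total).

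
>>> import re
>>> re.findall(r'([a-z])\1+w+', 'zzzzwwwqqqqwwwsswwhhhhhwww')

['z', 'q', 's', 'h']

`\1` has to match the exact text group 1 already captured.
With a single group, `findall` returns only what that group captured — 4 items.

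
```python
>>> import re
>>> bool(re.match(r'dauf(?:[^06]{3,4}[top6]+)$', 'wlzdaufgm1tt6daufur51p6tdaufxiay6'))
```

This matches the literal 'da', then the literal 'uf'; then 3 to 4 of any character except [06], then one or more of one of [top6] (non-capturing group); then anchored at the end.
`match` is anchored at position 0; if the pattern doesn't fit there, it returns None.
Here position 0 doesn't satisfy it, so the call returns None, and `bool(None)` is False.

False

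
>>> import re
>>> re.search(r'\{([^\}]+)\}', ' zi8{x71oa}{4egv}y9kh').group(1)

`search` walks the string left to right and returns the first match it finds.
The match spans [4:11] → '{x71oa}'.
Captured: group 1 = 'x71oa'.

'x71oa'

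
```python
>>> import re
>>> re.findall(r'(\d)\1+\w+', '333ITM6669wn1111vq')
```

['3']

After group 1 captures some text, `\1` only succeeds where that same text appears again.
Matches: at [0:18] match '333ITM6669wn1111vq', group 1 = '3'.
One capturing group, so `findall` returns just the captured substring from the one match — 1 in all.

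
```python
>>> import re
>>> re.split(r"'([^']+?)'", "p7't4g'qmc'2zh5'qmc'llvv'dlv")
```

Matches to split on: at [2:7] → "'t4g'"; at [10:16] → "'2zh5'"; at [19:25] → "'llvv'".
With a capturing group present, the delimiter's captured portion is kept in the result list.

['p7', 't4g', 'qmc', '2zh5', 'qmc', 'llvv', 'dlv']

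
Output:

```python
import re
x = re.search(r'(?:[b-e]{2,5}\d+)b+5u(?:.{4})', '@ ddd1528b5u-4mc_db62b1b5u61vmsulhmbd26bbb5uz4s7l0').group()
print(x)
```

The match spans [2:16] → 'ddd1528b5u-4mc'.

ddd1528b5u-4mc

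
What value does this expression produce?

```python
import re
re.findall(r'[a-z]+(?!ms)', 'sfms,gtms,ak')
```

['sfms', 'gtms', 'ak']

`(?!…)`/`(?<!…)` only lets a position through if the neighbouring text does NOT match; no characters are consumed.
Walking the string: at [0:4] → 'sfms'; at [5:9] → 'gtms'; at [10:12] → 'ak'.
With no groups in the pattern, `findall` gives back each whole match — 3 here.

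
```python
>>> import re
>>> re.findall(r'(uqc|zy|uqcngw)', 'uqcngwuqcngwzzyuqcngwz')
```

Branches in `(...|...)` are attempted left-to-right; the first branch that allows the whole pattern to succeed is taken.
Because there's exactly one group, `findall` drops the full match and keeps group 1 from each hit.

['uqc', 'uqc', 'zy', 'uqc']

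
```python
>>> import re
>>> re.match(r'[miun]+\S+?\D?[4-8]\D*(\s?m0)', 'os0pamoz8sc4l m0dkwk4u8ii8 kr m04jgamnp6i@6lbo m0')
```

None

The pattern matches one or more of one of [miun]; then one or more of a non-whitespace character (lazy), then optionally a non-digit; then a character in [4-8], then zero or more of a non-digit; then optionally whitespace, then the literal 'm0' (captured).
`re.match` won't scan ahead — the pattern has to work from the very first character.
Here the string doesn't start with a match, so the call returns None.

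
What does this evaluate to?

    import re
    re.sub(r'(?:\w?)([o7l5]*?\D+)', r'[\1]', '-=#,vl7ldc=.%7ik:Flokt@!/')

'[-=#,vl][ldc=.%][ik:Flokt@!/]'

The pattern matches optionally a word character (non-capturing group); then zero or more of one of [o7l5] (lazy), then one or more of a non-digit (captured).
Matches: at [0:6] → '-=#,vl'; at [6:13] → '7ldc=.%'; at [13:25] → '7ik:Flokt@!/'.
The replacement refers to a captured group, so each match is rewritten using its own captured text.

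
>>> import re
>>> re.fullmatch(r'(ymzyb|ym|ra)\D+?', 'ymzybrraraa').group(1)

Alternation isn't longest-match — the leftmost alternative that fits at this position is chosen.
`fullmatch` succeeds only if the pattern covers the string from start to end.
The match spans [0:11] → 'ymzybrraraa'.
Captured: group 1 = 'ymzyb'.

'ymzyb'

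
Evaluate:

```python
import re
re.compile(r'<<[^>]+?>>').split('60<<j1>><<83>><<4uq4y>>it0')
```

Each match becomes a cut point; 4 segments remain.

['60', '', '', 'it0']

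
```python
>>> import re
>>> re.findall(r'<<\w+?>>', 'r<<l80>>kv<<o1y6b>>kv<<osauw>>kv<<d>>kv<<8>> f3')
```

With no groups in the pattern, `findall` gives back each whole match — 5 here.

['<<l80>>', '<<o1y6b>>', '<<osauw>>', '<<d>>', '<<8>>']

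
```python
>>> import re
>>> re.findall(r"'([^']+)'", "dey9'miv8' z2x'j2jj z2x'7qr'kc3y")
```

['miv8', 'j2jj z2x']

With a single group, `findall` returns only what that group captured — 2 items.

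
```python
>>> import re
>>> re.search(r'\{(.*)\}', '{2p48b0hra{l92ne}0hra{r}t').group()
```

'{2p48b0hra{l92ne}0hra{r}'

The match spans [0:24] → '{2p48b0hra{l92ne}0hra{r}'.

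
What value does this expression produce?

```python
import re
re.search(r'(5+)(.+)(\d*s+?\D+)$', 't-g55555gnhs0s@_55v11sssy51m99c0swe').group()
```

'55555gnhs0s@_55v11sssy51m99c0swe'

This matches one or more of a literal '5' (captured); then one or more of any character (captured); then zero or more of a digit, then one or more of a literal 's' (lazy), then one or more of a non-digit (captured); then anchored at the end.
`re.search` scans for the first position where the pattern succeeds.
The match spans [3:35] → '55555gnhs0s@_55v11sssy51m99c0swe'.
Captured: group 1 = '55555', group 2 = 'gnhs0s@_55v11sssy51m99c0', group 3 = 'swe'.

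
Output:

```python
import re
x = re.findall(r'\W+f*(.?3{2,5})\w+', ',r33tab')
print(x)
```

Pattern: one or more of a non-word character, then zero or more of a literal 'f'; then optionally any character, then 2 to 5 of a literal '3' (captured); then one or more of a word character.
`findall` collects group 1 from the one match (1 total).

['r33']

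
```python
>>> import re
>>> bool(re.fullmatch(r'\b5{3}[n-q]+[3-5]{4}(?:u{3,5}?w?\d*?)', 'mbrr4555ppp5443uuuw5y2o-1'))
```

`re.fullmatch` is like wrapping the pattern in `^…$` (in single-line mode).
Here the pattern can't cover the whole string, so the call returns None, and `bool(None)` is False.

False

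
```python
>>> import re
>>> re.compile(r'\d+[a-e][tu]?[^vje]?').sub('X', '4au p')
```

The pattern matches one or more of a digit, then a character in [a-e], then optionally one of [tu]; then optionally any character except [vje].
Matches: at [0:4] → '4au '.
Each match is replaced by 'X'.

'Xp'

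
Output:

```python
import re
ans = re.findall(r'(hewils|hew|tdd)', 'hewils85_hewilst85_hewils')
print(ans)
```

['hewils', 'hewils', 'hewils']

Branches in `(...|...)` are attempted left-to-right; the first branch that allows the whole pattern to succeed is taken.
With a single group, `findall` returns only what that group captured — 3 items.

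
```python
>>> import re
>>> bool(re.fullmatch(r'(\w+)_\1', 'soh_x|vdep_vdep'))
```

`re.fullmatch` requires the pattern to consume the entire string.
Here there's no way to consume every character, so the call returns None, and `bool(None)` is False.

False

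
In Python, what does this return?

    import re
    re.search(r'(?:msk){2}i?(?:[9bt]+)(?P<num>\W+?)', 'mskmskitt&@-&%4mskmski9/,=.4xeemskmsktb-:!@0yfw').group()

'mskmskitt&'

This matches the literal 'msk' repeated 2 times, then optionally the literal 'i'; then one or more of one of [9bt] (non-capturing group); then one or more of a non-word character (lazy) (captured as 'num').
Unlike `match`, `search` isn't anchored — it looks for the pattern anywhere in the string.
The match spans [0:10] → 'mskmskitt&'.
Captured: group 1 = '&'.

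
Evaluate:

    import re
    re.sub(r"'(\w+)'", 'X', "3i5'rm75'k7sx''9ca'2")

"3i5Xk7sx'X2"

Matches: at [3:9] → "'rm75'"; at [14:19] → "'9ca'".
Every occurrence is swapped for 'X'.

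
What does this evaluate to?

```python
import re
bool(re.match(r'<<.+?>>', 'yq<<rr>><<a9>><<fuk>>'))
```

False

`re.match` only tries the pattern at the start of the string.
Here position 0 doesn't satisfy it, so the call returns None, and `bool(None)` is False.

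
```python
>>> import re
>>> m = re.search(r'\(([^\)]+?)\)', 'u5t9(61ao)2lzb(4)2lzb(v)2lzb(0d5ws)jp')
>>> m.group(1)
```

'61ao'

Unlike `match`, `search` isn't anchored — it looks for the pattern anywhere in the string.
The match spans [4:10] → '(61ao)'.
Captured: group 1 = '61ao'.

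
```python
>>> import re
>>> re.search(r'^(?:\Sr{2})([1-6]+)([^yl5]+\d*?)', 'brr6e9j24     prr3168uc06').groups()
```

('6', 'e9j24     prr3168uc06')

The match spans [0:25] → 'brr6e9j24     prr3168uc06'.
Captured: group 1 = '6', group 2 = 'e9j24     prr3168uc06'.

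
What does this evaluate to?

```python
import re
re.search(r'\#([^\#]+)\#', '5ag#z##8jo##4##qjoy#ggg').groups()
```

The match spans [3:6] → '#z#'.
Captured: group 1 = 'z'.

('z',)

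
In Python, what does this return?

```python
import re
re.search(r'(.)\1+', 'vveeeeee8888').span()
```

A backreference is literal: `\1` must see the identical characters the first group matched.
`re.search` scans for the first position where the pattern succeeds.
The match spans [0:2] → 'vv'.
Captured: group 1 = 'v'.

(0, 2)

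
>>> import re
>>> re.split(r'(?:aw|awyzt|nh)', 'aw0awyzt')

['', '0', 'yzt']

`|` is ordered: at each position the engine commits to the first alternative that works.
Matches to split on: at [0:2] → 'aw'; at [3:5] → 'aw'.
Each match becomes a cut point; 3 segments remain.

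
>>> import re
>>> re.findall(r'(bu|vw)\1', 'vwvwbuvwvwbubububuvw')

`\1` is not a pattern — it's the concrete string captured by group 1, re-applied verbatim.
Because there's exactly one group, `findall` drops the full match and keeps group 1 from each hit.

['vw', 'vw', 'bu', 'bu']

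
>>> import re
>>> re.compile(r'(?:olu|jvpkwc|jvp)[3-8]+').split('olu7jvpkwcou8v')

['', 'jvpkwcou8v']

Splitting on the pattern gives 2 pieces.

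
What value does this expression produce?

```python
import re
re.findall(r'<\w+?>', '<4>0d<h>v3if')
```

No capturing groups, so `findall` returns the 2 full match strings.

['<4>', '<h>']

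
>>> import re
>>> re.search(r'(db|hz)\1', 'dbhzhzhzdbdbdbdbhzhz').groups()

('hz',)

After group 1 captures some text, `\1` only succeeds where that same text appears again.
`re.search` tries every starting position until one works.
The match spans [2:6] → 'hzhz'.
Captured: group 1 = 'hz'.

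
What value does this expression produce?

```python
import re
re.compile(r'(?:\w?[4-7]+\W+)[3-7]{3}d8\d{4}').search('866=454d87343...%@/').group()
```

This matches optionally a word character, then one or more of a character in [4-7], then one or more of a non-word character (non-capturing group); then exactly 3 of a character in [3-7], then the literal 'd8', then exactly 4 of a digit.
`search` walks the string left to right and returns the first match it finds.
The match spans [0:13] → '866=454d87343'.

'866=454d87343'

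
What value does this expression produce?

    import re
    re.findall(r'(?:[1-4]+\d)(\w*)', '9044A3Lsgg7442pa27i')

['A3Lsgg7442pa27i']

Pattern: one or more of a character in [1-4], then a digit (non-capturing group); then zero or more of a word character (captured).
Matches: at [2:19] match '44A3Lsgg7442pa27i', group 1 = 'A3Lsgg7442pa27i'.
With a single group, `findall` returns only what that group captured — 1 item.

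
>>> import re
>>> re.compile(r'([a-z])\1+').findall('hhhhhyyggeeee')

['h', 'y', 'g', 'e']

The backreference `\1` re-matches whatever the first group consumed, character for character.
Because there's exactly one group, `findall` drops the full match and keeps group 1 from each hit.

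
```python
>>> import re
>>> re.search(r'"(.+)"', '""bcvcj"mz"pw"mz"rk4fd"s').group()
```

The match spans [0:23] → '""bcvcj"mz"pw"mz"rk4fd"'.

'""bcvcj"mz"pw"mz"rk4fd"'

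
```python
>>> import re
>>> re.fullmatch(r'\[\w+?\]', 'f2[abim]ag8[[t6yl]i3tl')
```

None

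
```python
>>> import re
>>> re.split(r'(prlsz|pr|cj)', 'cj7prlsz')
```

Alternation isn't longest-match — the leftmost alternative that fits at this position is chosen.
Matches to split on: at [0:2] → 'cj'; at [3:8] → 'prlsz'.
The group in the pattern means `split` returns the separators' captures alongside the pieces.

['', 'cj', '7', 'prlsz', '']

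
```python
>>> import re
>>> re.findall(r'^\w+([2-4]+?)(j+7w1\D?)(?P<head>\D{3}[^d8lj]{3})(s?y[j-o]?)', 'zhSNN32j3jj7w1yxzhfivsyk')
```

Pattern: anchored at the start of the string; then one or more of a word character; then one or more of a character in [2-4] (lazy) (captured); then one or more of a literal 'j', then the literal '7w1', then optionally a non-digit (captured); then exactly 3 of a non-digit, then exactly 3 of any character except [d8lj] (captured as 'head'); then optionally a literal 's', then the literal 'y', then optionally a character in [j-o] (captured).
With 4 capturing groups, `findall` returns a 4-tuple per match.

[('3', 'jj7w1y', 'xzhfiv', 'syk')]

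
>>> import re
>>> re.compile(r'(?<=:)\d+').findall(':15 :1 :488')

Because the assertion is zero-width, the text it checks is not consumed and won't appear in the result.
Matches: at [1:3] → '15'; at [5:6] → '1'; at [8:11] → '488'.
`findall` yields the raw match text (3 of them) because the pattern has no groups.

['15', '1', '488']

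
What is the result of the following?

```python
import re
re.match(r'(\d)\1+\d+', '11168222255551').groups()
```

`\1` has to match the exact text group 1 already captured.
With `match`, the pattern is implicitly anchored at the beginning.
The match spans [0:14] → '11168222255551'.
Captured: group 1 = '1'.

('1',)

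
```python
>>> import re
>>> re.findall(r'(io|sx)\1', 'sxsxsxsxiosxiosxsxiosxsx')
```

['sx', 'sx', 'sx', 'sx']

The backreference `\1` re-matches whatever the first group consumed, character for character.
One capturing group, so `findall` returns just the captured substring from each match — 4 in all.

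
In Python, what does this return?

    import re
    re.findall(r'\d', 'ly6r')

This matches a digit.
Walking the string: at [2:3] → '6'.
Since nothing is captured, `findall` lists the 1 matched substring directly.

['6']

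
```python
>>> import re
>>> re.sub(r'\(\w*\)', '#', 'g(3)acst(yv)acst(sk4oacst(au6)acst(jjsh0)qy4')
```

Matches: at [1:4] → '(3)'; at [8:12] → '(yv)'; at [25:30] → '(au6)'; at [34:41] → '(jjsh0)'.
Every occurrence is swapped for '#'.

'g#acst#acst(sk4oacst#acst#qy4'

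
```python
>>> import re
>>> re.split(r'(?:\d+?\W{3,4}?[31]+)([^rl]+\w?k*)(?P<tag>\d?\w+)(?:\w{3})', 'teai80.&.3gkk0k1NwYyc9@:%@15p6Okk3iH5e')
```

The pattern matches one or more of a digit (lazy), then 3 to 4 of a non-word character (lazy), then one or more of one of [31] (non-capturing group); then one or more of any character except [rl], then optionally a word character, then zero or more of the literal 'k' (captured); then optionally a digit, then one or more of a word character (captured as 'tag'); then exactly 3 of a word character (non-capturing group).
Matches to split on: at [4:38] → '80.&.3gkk0k1NwYyc9@:%@15p6Okk3iH5e'.
With a capturing group present, the delimiter's captured portion is kept in the result list.

['teai', 'gkk0k1NwYyc9@:%@15p6Okk3', 'i', '']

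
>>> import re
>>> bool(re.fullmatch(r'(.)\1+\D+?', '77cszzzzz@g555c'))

`\1` has to match the exact text group 1 already captured.
`fullmatch` succeeds only if the pattern covers the string from start to end.
Here the pattern can't cover the whole string, so the call returns None, and `bool(None)` is False.

False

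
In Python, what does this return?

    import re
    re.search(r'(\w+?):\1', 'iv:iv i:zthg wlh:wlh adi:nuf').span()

After group 1 captures some text, `\1` only succeeds where that same text appears again.
Unlike `match`, `search` isn't anchored — it looks for the pattern anywhere in the string.
The match spans [0:5] → 'iv:iv'.
Captured: group 1 = 'iv'.

(0, 5)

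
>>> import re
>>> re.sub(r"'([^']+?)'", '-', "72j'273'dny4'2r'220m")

'72j-dny4-220m'

Matches: at [3:8] → "'273'"; at [12:16] → "'2r'".
Every occurrence is swapped for '-'.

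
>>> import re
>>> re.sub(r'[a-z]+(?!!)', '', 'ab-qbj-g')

'--'

A negative assertion filters positions out without eating any characters.
Each match is replaced by ''.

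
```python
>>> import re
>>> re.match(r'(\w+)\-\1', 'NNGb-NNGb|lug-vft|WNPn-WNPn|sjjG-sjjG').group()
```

'NNGb-NNGb'

`re.match` only tries the pattern at the start of the string.
The match spans [0:9] → 'NNGb-NNGb'.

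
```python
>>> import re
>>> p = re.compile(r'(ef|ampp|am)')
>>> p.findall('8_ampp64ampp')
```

['ampp', 'ampp']

`|` is ordered: at each position the engine commits to the first alternative that works.
One capturing group, so `findall` returns just the captured substring from each match — 2 in all.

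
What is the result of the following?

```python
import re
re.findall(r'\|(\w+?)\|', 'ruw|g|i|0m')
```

Scanning left to right: at [3:6] match '|g|', group 1 = 'g'.
`findall` collects group 1 from the one match (1 total).

['g']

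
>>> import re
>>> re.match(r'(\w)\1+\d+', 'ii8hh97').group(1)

The match spans [0:3] → 'ii8'.
Captured: group 1 = 'i'.

'i'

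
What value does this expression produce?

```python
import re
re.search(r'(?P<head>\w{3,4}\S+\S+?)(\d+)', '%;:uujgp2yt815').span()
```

(3, 14)

The pattern matches 3 to 4 of a word character, then one or more of a non-whitespace character, then one or more of a non-whitespace character (lazy) (captured as 'head'); then one or more of a digit (captured).
`search` walks the string left to right and returns the first match it finds.
The match spans [3:14] → 'uujgp2yt815'.
Captured: group 1 = 'uujgp2yt81', group 2 = '5'.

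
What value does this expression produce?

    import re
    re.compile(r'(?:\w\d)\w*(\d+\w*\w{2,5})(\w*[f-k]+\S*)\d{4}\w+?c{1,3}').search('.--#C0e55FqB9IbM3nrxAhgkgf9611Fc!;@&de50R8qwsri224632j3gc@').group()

This matches a word character, then a digit (non-capturing group); then zero or more of a word character; then one or more of a digit, then zero or more of a word character, then 2 to 5 of a word character (captured); then zero or more of a word character, then one or more of a character in [f-k], then zero or more of a non-whitespace character (captured); then exactly 4 of a digit, then one or more of a word character (lazy), then 1 to 3 of a literal 'c'.
`re.search` tries every starting position until one works.
The match spans [4:57] → 'C0e55FqB9IbM3nrxAhgkgf9611Fc!;@&de50R8qwsri224632j3gc'.
Captured: group 1 = '3nrxAhgkg', group 2 = 'f9611Fc!;@&de50R8qwsri22'.

'C0e55FqB9IbM3nrxAhgkgf9611Fc!;@&de50R8qwsri224632j3gc'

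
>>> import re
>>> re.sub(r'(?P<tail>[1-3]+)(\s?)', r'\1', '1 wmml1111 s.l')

'1wmml1111s.l'

Pattern: one or more of a character in [1-3] (captured as 'tail'); then optionally whitespace (captured).
Matches: at [0:2] → '1 '; at [6:11] → '1111 '.
Each match is replaced using the text its own group 1 captured.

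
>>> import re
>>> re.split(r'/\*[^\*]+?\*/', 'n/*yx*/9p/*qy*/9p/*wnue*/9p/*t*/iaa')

Matches to split on: at [1:7] → '/*yx*/'; at [9:15] → '/*qy*/'; at [17:25] → '/*wnue*/'; at [27:32] → '/*t*/'.
`split` removes every match and returns the 5 fragments in between.

['n', '9p', '9p', '9p', 'iaa']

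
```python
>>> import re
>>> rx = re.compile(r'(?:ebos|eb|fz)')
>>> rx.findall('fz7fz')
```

Scanning left to right: at [0:2] → 'fz'; at [3:5] → 'fz'.
`findall` yields the raw match text (2 of them) because the pattern has no groups.

['fz', 'fz']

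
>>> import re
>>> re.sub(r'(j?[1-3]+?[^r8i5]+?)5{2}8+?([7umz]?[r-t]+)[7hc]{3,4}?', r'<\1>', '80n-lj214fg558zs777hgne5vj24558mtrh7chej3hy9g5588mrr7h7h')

'80n-l<j214fg>hgne5v<j24>he<j3hy9g>h'

The pattern matches optionally the literal 'j', then one or more of a character in [1-3] (lazy), then one or more of any character except [r8i5] (lazy) (captured); then exactly 2 of a literal '5', then one or more of the literal '8' (lazy); then optionally one of [7umz], then one or more of a character in [r-t] (captured); then 3 to 4 of one of [7hc] (lazy).
The `?` after the quantifier makes it lazy — it takes as little as possible before letting the rest of the pattern try.
Matches: at [5:19] → 'j214fg558zs777'; at [25:37] → 'j24558mtrh7c'; at [39:55] → 'j3hy9g5588mrr7h7'.
The replacement refers to a captured group, so each match is rewritten using its own captured text.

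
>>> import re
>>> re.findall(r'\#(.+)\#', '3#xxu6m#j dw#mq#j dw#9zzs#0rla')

Matches: at [1:26] match '#xxu6m#j dw#mq#j dw#9zzs#', group 1 = 'xxu6m#j dw#mq#j dw#9zzs'.
`findall` collects group 1 from the one match (1 total).

['xxu6m#j dw#mq#j dw#9zzs']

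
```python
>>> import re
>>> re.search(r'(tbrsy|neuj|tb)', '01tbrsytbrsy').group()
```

'tbrsy'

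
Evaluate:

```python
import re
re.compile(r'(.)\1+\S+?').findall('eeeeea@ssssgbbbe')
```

['e', 's', 'b']

After group 1 captures some text, `\1` only succeeds where that same text appears again.
Matches: at [0:6] match 'eeeeea', group 1 = 'e'; at [7:12] match 'ssssg', group 1 = 's'; at [12:16] match 'bbbe', group 1 = 'b'.
`findall` collects group 1 from each match (3 total).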